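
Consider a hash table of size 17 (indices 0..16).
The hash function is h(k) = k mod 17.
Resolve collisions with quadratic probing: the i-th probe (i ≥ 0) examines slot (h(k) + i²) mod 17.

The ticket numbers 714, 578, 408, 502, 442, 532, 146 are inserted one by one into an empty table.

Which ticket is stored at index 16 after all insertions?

714: h=0 => slot 0
578: h=0, probe 0,1 => slot 1
408: h=0, probe 0,1,4 => slot 4
502: h=9 => slot 9
442: h=0, probe 0,1,4,9,16 => slot 16
532: h=5 => slot 5
146: h=10 => slot 10
Table: [714, 578, ∅, ∅, 408, 532, ∅, ∅, ∅, 502, 146, ∅, ∅, ∅, ∅, ∅, 442]

442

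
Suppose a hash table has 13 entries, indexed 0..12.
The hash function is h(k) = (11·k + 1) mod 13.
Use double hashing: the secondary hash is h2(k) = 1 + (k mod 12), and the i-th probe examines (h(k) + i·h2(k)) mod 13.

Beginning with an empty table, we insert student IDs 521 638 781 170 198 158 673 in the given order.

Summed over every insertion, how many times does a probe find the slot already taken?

Insert 521: h=12, slot 12 empty => index 12.
Insert 638: h=12, h2=3, slot 12 occupied => index 2.
Insert 781: h=12, h2=2, slot 12 occupied => index 1.
Insert 170: h=12, h2=3, slots 12,2 occupied => index 5.
Insert 198: h=8, slot 8 empty => index 8.
Insert 158: h=10, slot 10 empty => index 10.
Insert 673: h=7, slot 7 empty => index 7.
Table: [-, 781, 638, -, -, 170, -, 673, 198, -, 158, -, 521]

4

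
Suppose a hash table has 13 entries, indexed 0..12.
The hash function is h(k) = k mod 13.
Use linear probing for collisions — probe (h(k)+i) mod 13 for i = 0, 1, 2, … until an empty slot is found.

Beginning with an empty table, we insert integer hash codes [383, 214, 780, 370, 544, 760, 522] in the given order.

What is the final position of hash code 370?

8

383 hashes to 6; slot 6 is free => place at 6.
214 hashes to 6; 6 taken => place at 7.
780 hashes to 0; slot 0 is free => place at 0.
370 hashes to 6; 6,7 taken => place at 8.
544 hashes to 11; slot 11 is free => place at 11.
760 hashes to 6; 6,7,8 taken => place at 9.
522 hashes to 2; slot 2 is free => place at 2.
Table: [780, —, 522, —, —, —, 383, 214, 370, 760, —, 544, —]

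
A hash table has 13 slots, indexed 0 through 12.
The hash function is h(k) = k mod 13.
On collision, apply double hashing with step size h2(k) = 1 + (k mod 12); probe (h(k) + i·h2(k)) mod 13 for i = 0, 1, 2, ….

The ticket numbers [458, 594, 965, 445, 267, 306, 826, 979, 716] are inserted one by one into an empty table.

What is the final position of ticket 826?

12

458 hashes to 3; slot 3 is free => place at 3.
594 hashes to 9; slot 9 is free => place at 9.
965 hashes to 3, h2=6; 3,9 taken => place at 2.
445 hashes to 3, h2=2; 3 taken => place at 5.
267 hashes to 7; slot 7 is free => place at 7.
306 hashes to 7, h2=7; 7 taken => place at 1.
826 hashes to 7, h2=11; 7,5,3,1 taken => place at 12.
979 hashes to 4; slot 4 is free => place at 4.
716 hashes to 1, h2=9; 1 taken => place at 10.
Table: [_, 306, 965, 458, 979, 445, _, 267, _, 594, 716, _, 826]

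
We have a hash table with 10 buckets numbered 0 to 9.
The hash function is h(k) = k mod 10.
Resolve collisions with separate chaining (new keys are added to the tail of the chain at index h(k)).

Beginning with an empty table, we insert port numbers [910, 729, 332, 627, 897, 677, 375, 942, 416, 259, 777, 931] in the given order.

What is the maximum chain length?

4

910 -> bucket 0
729 -> bucket 9
332 -> bucket 2
627 -> bucket 7
897 -> bucket 7 (collision)
677 -> bucket 7 (collision)
375 -> bucket 5
942 -> bucket 2 (collision)
416 -> bucket 6
259 -> bucket 9 (collision)
777 -> bucket 7 (collision)
931 -> bucket 1
Final buckets:
0: 910
1: 931
2: 332 -> 942
3: .
4: .
5: 375
6: 416
7: 627 -> 897 -> 677 -> 777
8: .
9: 729 -> 259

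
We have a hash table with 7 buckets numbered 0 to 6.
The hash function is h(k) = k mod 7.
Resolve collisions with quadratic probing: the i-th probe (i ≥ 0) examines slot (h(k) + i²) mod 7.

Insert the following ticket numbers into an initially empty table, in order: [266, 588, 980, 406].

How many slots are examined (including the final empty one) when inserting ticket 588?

2

Insert 266: h=0, slot 0 empty -> index 0.
Insert 588: h=0, slot 0 occupied -> index 1.
Insert 980: h=0, slots 0,1 occupied -> index 4.
Insert 406: h=0, slots 0,1,4 occupied -> index 2.
Table: [266, 588, 406, -, 980, -, -]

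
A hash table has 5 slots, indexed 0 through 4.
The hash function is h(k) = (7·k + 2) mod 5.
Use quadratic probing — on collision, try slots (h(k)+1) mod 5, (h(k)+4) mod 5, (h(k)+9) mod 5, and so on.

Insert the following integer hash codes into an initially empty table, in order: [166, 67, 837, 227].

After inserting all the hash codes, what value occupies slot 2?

837

Insert 166: h=4, slot 4 empty -> index 4.
Insert 67: h=1, slot 1 empty -> index 1.
Insert 837: h=1, slot 1 occupied -> index 2.
Insert 227: h=1, slots 1,2 occupied -> index 0.
Table: [227, 67, 837, —, 166]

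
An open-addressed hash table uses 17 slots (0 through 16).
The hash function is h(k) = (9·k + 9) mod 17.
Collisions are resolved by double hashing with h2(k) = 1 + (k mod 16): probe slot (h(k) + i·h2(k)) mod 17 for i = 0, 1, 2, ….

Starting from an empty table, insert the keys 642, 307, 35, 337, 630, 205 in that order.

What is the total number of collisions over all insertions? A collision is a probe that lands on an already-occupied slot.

642 hashes to 7; slot 7 is free -> place at 7.
307 hashes to 1; slot 1 is free -> place at 1.
35 hashes to 1, h2=4; 1 taken -> place at 5.
337 hashes to 16; slot 16 is free -> place at 16.
630 hashes to 1, h2=7; 1 taken -> place at 8.
205 hashes to 1, h2=14; 1 taken -> place at 15.
Table: [., 307, ., ., ., 35, ., 642, 630, ., ., ., ., ., ., 205, 337]

3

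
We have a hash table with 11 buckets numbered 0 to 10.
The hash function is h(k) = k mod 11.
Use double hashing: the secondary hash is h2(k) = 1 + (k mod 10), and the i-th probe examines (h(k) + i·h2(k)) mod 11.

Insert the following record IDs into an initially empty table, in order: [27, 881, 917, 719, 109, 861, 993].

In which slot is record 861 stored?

7

27 hashes to 5; slot 5 is free -> place at 5.
881 hashes to 1; slot 1 is free -> place at 1.
917 hashes to 4; slot 4 is free -> place at 4.
719 hashes to 4, h2=10; 4 taken -> place at 3.
109 hashes to 10; slot 10 is free -> place at 10.
861 hashes to 3, h2=2; 3,5 taken -> place at 7.
993 hashes to 3, h2=4; 3,7 taken -> place at 0.
Table: [993, 881, _, 719, 917, 27, _, 861, _, _, 109]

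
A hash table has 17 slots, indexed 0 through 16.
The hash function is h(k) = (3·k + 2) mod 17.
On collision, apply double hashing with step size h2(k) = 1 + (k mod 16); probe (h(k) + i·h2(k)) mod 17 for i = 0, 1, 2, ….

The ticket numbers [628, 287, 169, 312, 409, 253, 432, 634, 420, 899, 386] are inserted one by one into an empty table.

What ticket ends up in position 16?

628 hashes to 16; slot 16 is free -> place at 16.
287 hashes to 13; slot 13 is free -> place at 13.
169 hashes to 16, h2=10; 16 taken -> place at 9.
312 hashes to 3; slot 3 is free -> place at 3.
409 hashes to 5; slot 5 is free -> place at 5.
253 hashes to 13, h2=14; 13 taken -> place at 10.
432 hashes to 6; slot 6 is free -> place at 6.
634 hashes to 0; slot 0 is free -> place at 0.
420 hashes to 4; slot 4 is free -> place at 4.
899 hashes to 13, h2=4; 13,0,4 taken -> place at 8.
386 hashes to 4, h2=3; 4 taken -> place at 7.
Table: [634, _, _, 312, 420, 409, 432, 386, 899, 169, 253, _, _, 287, _, _, 628]

628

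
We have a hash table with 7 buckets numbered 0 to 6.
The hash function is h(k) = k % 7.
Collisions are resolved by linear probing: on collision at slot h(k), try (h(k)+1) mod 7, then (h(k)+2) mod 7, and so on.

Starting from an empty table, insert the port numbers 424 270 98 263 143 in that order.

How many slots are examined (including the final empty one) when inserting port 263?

3

424: h=4 -> slot 4
270: h=4, probe 4,5 -> slot 5
98: h=0 -> slot 0
263: h=4, probe 4,5,6 -> slot 6
143: h=3 -> slot 3
Table: [98, ∅, ∅, 143, 424, 270, 263]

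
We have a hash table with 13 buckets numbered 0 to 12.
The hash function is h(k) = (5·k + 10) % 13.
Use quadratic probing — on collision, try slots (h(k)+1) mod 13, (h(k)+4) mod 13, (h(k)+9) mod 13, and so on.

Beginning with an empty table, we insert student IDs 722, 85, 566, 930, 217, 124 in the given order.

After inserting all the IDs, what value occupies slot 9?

722: h=6 => slot 6
85: h=6, probe 6,7 => slot 7
566: h=6, probe 6,7,10 => slot 10
930: h=6, probe 6,7,10,2 => slot 2
217: h=3 => slot 3
124: h=6, probe 6,7,10,2,9 => slot 9
Table: [∅, ∅, 930, 217, ∅, ∅, 722, 85, ∅, 124, 566, ∅, ∅]

124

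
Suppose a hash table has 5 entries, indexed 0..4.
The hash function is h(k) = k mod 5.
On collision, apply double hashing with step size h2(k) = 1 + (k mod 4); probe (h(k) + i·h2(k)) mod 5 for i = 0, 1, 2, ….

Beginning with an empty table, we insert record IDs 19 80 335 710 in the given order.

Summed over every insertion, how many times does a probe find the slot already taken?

19 hashes to 4; slot 4 is free -> place at 4.
80 hashes to 0; slot 0 is free -> place at 0.
335 hashes to 0, h2=4; 0,4 taken -> place at 3.
710 hashes to 0, h2=3; 0,3 taken -> place at 1.
Table: [80, 710, ∅, 335, 19]

4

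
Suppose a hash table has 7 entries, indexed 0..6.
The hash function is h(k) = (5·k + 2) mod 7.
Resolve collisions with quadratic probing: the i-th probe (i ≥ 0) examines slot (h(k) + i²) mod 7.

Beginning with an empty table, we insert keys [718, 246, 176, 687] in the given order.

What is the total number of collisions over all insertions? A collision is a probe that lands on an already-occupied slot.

5

718: h=1 => slot 1
246: h=0 => slot 0
176: h=0, probe 0,1,4 => slot 4
687: h=0, probe 0,1,4,2 => slot 2
Table: [246, 718, 687, -, 176, -, -]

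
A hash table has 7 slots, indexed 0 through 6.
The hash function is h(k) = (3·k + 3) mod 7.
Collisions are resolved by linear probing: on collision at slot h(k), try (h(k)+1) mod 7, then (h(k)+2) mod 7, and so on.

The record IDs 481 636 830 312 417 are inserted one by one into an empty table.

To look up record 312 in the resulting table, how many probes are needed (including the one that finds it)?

2

481: h=4 -> slot 4
636: h=0 -> slot 0
830: h=1 -> slot 1
312: h=1, probe 1,2 -> slot 2
417: h=1, probe 1,2,3 -> slot 3
Table: [636, 830, 312, 417, 481, _, _]
Lookup 312: h=1, probe 1,2 → found at 2.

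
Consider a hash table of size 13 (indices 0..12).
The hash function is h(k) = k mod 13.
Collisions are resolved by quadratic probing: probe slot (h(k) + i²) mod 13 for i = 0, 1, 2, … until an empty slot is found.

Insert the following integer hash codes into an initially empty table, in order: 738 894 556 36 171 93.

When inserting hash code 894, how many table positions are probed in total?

738: h=10 -> slot 10
894: h=10, probe 10,11 -> slot 11
556: h=10, probe 10,11,1 -> slot 1
36: h=10, probe 10,11,1,6 -> slot 6
171: h=2 -> slot 2
93: h=2, probe 2,3 -> slot 3
Table: [_, 556, 171, 93, _, _, 36, _, _, _, 738, 894, _]

2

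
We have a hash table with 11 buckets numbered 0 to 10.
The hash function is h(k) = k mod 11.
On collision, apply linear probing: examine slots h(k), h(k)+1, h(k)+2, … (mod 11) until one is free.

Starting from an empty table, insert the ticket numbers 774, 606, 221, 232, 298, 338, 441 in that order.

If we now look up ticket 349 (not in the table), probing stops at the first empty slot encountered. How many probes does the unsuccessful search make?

774 hashes to 4; slot 4 is free → place at 4.
606 hashes to 1; slot 1 is free → place at 1.
221 hashes to 1; 1 taken → place at 2.
232 hashes to 1; 1,2 taken → place at 3.
298 hashes to 1; 1,2,3,4 taken → place at 5.
338 hashes to 8; slot 8 is free → place at 8.
441 hashes to 1; 1,2,3,4,5 taken → place at 6.
Table: [_, 606, 221, 232, 774, 298, 441, _, 338, _, _]
Lookup 349: h=8, probe 8,9 → slot 9 empty, not found.

2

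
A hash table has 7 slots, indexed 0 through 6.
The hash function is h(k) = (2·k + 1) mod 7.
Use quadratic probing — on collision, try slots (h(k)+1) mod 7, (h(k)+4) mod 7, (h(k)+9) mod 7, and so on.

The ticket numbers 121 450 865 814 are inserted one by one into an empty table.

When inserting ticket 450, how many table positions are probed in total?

2

Insert 121: h=5, slot 5 empty → index 5.
Insert 450: h=5, slot 5 occupied → index 6.
Insert 865: h=2, slot 2 empty → index 2.
Insert 814: h=5, slots 5,6,2 occupied → index 0.
Table: [814, ., 865, ., ., 121, 450]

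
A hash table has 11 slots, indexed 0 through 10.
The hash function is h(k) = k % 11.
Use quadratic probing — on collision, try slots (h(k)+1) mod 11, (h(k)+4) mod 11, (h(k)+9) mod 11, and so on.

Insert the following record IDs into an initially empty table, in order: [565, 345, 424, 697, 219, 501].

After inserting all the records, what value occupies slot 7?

501

565 hashes to 4; slot 4 is free => place at 4.
345 hashes to 4; 4 taken => place at 5.
424 hashes to 6; slot 6 is free => place at 6.
697 hashes to 4; 4,5 taken => place at 8.
219 hashes to 10; slot 10 is free => place at 10.
501 hashes to 6; 6 taken => place at 7.
Table: [_, _, _, _, 565, 345, 424, 501, 697, _, 219]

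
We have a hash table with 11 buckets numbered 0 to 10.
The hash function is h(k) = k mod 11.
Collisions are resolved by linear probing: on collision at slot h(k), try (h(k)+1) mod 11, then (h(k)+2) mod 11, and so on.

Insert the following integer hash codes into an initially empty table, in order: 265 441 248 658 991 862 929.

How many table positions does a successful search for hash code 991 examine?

265 hashes to 1; slot 1 is free -> place at 1.
441 hashes to 1; 1 taken -> place at 2.
248 hashes to 6; slot 6 is free -> place at 6.
658 hashes to 9; slot 9 is free -> place at 9.
991 hashes to 1; 1,2 taken -> place at 3.
862 hashes to 4; slot 4 is free -> place at 4.
929 hashes to 5; slot 5 is free -> place at 5.
Table: [∅, 265, 441, 991, 862, 929, 248, ∅, ∅, 658, ∅]
Lookup 991: h=1, probe 1,2,3 → found at 3.

3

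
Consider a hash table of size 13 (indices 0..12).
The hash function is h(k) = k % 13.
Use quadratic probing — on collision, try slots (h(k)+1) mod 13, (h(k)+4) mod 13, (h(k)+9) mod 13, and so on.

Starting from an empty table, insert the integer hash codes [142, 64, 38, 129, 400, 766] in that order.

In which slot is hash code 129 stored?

142: h=12 -> slot 12
64: h=12, probe 12,0 -> slot 0
38: h=12, probe 12,0,3 -> slot 3
129: h=12, probe 12,0,3,8 -> slot 8
400: h=10 -> slot 10
766: h=12, probe 12,0,3,8,2 -> slot 2
Table: [64, ., 766, 38, ., ., ., ., 129, ., 400, ., 142]

8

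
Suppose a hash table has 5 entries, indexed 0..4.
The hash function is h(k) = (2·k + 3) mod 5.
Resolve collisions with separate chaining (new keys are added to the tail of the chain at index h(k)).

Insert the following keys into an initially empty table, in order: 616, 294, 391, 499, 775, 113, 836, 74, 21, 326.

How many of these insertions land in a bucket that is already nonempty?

Insert 616: h=0, bucket 0 empty → new chain.
Insert 294: h=1, bucket 1 empty → new chain.
Insert 391: h=0, bucket 0 nonempty → append to chain.
Insert 499: h=1, bucket 1 nonempty → append to chain.
Insert 775: h=3, bucket 3 empty → new chain.
Insert 113: h=4, bucket 4 empty → new chain.
Insert 836: h=0, bucket 0 nonempty → append to chain.
Insert 74: h=1, bucket 1 nonempty → append to chain.
Insert 21: h=0, bucket 0 nonempty → append to chain.
Insert 326: h=0, bucket 0 nonempty → append to chain.
Final buckets:
0: 616 -> 391 -> 836 -> 21 -> 326
1: 294 -> 499 -> 74
2: —
3: 775
4: 113

6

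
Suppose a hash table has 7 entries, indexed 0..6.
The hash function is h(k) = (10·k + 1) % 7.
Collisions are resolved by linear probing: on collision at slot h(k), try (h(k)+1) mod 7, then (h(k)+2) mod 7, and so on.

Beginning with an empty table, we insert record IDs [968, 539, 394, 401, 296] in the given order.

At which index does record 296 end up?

968: h=0 => slot 0
539: h=1 => slot 1
394: h=0, probe 0,1,2 => slot 2
401: h=0, probe 0,1,2,3 => slot 3
296: h=0, probe 0,1,2,3,4 => slot 4
Table: [968, 539, 394, 401, 296, ∅, ∅]

4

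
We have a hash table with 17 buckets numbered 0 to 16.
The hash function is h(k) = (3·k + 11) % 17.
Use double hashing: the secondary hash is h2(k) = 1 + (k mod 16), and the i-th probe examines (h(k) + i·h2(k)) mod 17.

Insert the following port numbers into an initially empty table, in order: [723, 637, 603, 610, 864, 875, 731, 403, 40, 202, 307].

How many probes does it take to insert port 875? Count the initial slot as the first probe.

723: h=4 → slot 4
637: h=1 → slot 1
603: h=1, h2=12, probe 1,13 → slot 13
610: h=5 → slot 5
864: h=2 → slot 2
875: h=1, h2=12, probe 1,13,8 → slot 8
731: h=11 → slot 11
403: h=13, h2=4, probe 13,0 → slot 0
40: h=12 → slot 12
202: h=5, h2=11, probe 5,16 → slot 16
307: h=14 → slot 14
Table: [403, 637, 864, —, 723, 610, —, —, 875, —, —, 731, 40, 603, 307, —, 202]

3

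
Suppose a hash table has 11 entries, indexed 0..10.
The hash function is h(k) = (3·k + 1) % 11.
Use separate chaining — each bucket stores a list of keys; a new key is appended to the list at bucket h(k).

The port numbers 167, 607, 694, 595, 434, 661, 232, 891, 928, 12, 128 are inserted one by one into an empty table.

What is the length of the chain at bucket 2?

1

Insert 167: h=7, bucket 7 empty → new chain.
Insert 607: h=7, bucket 7 nonempty → append to chain.
Insert 694: h=4, bucket 4 empty → new chain.
Insert 595: h=4, bucket 4 nonempty → append to chain.
Insert 434: h=5, bucket 5 empty → new chain.
Insert 661: h=4, bucket 4 nonempty → append to chain.
Insert 232: h=4, bucket 4 nonempty → append to chain.
Insert 891: h=1, bucket 1 empty → new chain.
Insert 928: h=2, bucket 2 empty → new chain.
Insert 12: h=4, bucket 4 nonempty → append to chain.
Insert 128: h=0, bucket 0 empty → new chain.
Final buckets:
0: 128
1: 891
2: 928
3: _
4: 694 -> 595 -> 661 -> 232 -> 12
5: 434
6: _
7: 167 -> 607
8: _
9: _
10: _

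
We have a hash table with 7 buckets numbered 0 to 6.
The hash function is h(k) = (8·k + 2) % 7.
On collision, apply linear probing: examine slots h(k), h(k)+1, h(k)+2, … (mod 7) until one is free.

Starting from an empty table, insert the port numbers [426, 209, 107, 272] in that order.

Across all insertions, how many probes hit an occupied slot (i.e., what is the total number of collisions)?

426 hashes to 1; slot 1 is free -> place at 1.
209 hashes to 1; 1 taken -> place at 2.
107 hashes to 4; slot 4 is free -> place at 4.
272 hashes to 1; 1,2 taken -> place at 3.
Table: [., 426, 209, 272, 107, ., .]

3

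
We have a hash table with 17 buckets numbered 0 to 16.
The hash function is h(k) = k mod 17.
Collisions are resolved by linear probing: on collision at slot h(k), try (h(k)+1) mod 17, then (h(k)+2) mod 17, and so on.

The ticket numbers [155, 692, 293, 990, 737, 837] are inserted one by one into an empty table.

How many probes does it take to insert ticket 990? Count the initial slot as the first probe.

2

Insert 155: h=2, slot 2 empty => index 2.
Insert 692: h=12, slot 12 empty => index 12.
Insert 293: h=4, slot 4 empty => index 4.
Insert 990: h=4, slot 4 occupied => index 5.
Insert 737: h=6, slot 6 empty => index 6.
Insert 837: h=4, slots 4,5,6 occupied => index 7.
Table: [., ., 155, ., 293, 990, 737, 837, ., ., ., ., 692, ., ., ., .]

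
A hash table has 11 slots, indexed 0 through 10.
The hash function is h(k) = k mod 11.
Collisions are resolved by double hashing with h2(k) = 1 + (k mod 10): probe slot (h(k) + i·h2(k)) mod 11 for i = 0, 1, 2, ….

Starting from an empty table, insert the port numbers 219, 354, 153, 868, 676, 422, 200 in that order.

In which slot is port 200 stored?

6

219: h=10 → slot 10
354: h=2 → slot 2
153: h=10, h2=4, probe 10,3 → slot 3
868: h=10, h2=9, probe 10,8 → slot 8
676: h=5 → slot 5
422: h=4 → slot 4
200: h=2, h2=1, probe 2,3,4,5,6 → slot 6
Table: [., ., 354, 153, 422, 676, 200, ., 868, ., 219]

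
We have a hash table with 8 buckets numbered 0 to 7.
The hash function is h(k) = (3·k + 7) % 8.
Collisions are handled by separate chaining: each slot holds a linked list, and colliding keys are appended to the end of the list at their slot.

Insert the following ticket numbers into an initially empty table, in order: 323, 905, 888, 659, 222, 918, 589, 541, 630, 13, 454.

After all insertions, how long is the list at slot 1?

4

Insert 323: h=0, bucket 0 empty -> new chain.
Insert 905: h=2, bucket 2 empty -> new chain.
Insert 888: h=7, bucket 7 empty -> new chain.
Insert 659: h=0, bucket 0 nonempty -> append to chain.
Insert 222: h=1, bucket 1 empty -> new chain.
Insert 918: h=1, bucket 1 nonempty -> append to chain.
Insert 589: h=6, bucket 6 empty -> new chain.
Insert 541: h=6, bucket 6 nonempty -> append to chain.
Insert 630: h=1, bucket 1 nonempty -> append to chain.
Insert 13: h=6, bucket 6 nonempty -> append to chain.
Insert 454: h=1, bucket 1 nonempty -> append to chain.
Final buckets:
0: 323 -> 659
1: 222 -> 918 -> 630 -> 454
2: 905
3: ∅
4: ∅
5: ∅
6: 589 -> 541 -> 13
7: 888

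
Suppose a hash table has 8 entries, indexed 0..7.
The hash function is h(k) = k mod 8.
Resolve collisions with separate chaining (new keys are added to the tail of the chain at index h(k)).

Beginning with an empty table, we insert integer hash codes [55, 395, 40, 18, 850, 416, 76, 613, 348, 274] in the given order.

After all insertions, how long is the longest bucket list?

3

55 -> bucket 7
395 -> bucket 3
40 -> bucket 0
18 -> bucket 2
850 -> bucket 2 (collision)
416 -> bucket 0 (collision)
76 -> bucket 4
613 -> bucket 5
348 -> bucket 4 (collision)
274 -> bucket 2 (collision)
Final buckets:
0: 40 -> 416
1: _
2: 18 -> 850 -> 274
3: 395
4: 76 -> 348
5: 613
6: _
7: 55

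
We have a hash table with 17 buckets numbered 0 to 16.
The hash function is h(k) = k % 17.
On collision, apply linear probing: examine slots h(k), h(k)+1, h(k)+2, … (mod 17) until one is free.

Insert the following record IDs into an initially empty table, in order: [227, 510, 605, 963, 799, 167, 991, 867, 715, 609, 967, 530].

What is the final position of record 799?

1

227: h=6 → slot 6
510: h=0 → slot 0
605: h=10 → slot 10
963: h=11 → slot 11
799: h=0, probe 0,1 → slot 1
167: h=14 → slot 14
991: h=5 → slot 5
867: h=0, probe 0,1,2 → slot 2
715: h=1, probe 1,2,3 → slot 3
609: h=14, probe 14,15 → slot 15
967: h=15, probe 15,16 → slot 16
530: h=3, probe 3,4 → slot 4
Table: [510, 799, 867, 715, 530, 991, 227, ., ., ., 605, 963, ., ., 167, 609, 967]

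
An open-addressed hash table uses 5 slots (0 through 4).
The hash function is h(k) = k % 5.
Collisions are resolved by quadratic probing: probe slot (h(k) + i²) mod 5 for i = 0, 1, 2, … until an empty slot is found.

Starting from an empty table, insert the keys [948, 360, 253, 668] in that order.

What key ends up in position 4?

253

Insert 948: h=3, slot 3 empty => index 3.
Insert 360: h=0, slot 0 empty => index 0.
Insert 253: h=3, slot 3 occupied => index 4.
Insert 668: h=3, slots 3,4 occupied => index 2.
Table: [360, ∅, 668, 948, 253]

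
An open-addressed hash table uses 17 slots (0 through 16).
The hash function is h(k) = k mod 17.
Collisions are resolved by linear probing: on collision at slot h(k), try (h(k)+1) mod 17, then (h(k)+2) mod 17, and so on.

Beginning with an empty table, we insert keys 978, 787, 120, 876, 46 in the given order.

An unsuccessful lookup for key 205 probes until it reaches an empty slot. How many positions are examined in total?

978: h=9 -> slot 9
787: h=5 -> slot 5
120: h=1 -> slot 1
876: h=9, probe 9,10 -> slot 10
46: h=12 -> slot 12
Table: [., 120, ., ., ., 787, ., ., ., 978, 876, ., 46, ., ., ., .]
Lookup 205: h=1, probe 1,2 → slot 2 empty, not found.

2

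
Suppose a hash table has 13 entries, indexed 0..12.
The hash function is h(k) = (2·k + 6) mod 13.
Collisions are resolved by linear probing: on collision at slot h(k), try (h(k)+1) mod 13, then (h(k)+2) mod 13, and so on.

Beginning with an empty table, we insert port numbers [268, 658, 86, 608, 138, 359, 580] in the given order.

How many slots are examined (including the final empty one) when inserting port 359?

268: h=9 => slot 9
658: h=9, probe 9,10 => slot 10
86: h=9, probe 9,10,11 => slot 11
608: h=0 => slot 0
138: h=9, probe 9,10,11,12 => slot 12
359: h=9, probe 9,10,11,12,0,1 => slot 1
580: h=9, probe 9,10,11,12,0,1,2 => slot 2
Table: [608, 359, 580, —, —, —, —, —, —, 268, 658, 86, 138]

6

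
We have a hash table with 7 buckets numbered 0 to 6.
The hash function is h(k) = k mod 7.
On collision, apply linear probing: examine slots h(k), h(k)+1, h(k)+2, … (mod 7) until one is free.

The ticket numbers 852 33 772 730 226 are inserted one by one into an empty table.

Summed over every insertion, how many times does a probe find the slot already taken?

Insert 852: h=5, slot 5 empty -> index 5.
Insert 33: h=5, slot 5 occupied -> index 6.
Insert 772: h=2, slot 2 empty -> index 2.
Insert 730: h=2, slot 2 occupied -> index 3.
Insert 226: h=2, slots 2,3 occupied -> index 4.
Table: [_, _, 772, 730, 226, 852, 33]

4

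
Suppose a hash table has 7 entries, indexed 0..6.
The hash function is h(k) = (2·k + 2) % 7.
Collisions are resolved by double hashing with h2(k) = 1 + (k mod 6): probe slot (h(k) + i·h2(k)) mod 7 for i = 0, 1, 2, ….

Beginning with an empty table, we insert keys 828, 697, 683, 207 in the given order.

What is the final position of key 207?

828 hashes to 6; slot 6 is free → place at 6.
697 hashes to 3; slot 3 is free → place at 3.
683 hashes to 3, h2=6; 3 taken → place at 2.
207 hashes to 3, h2=4; 3 taken → place at 0.
Table: [207, ., 683, 697, ., ., 828]

0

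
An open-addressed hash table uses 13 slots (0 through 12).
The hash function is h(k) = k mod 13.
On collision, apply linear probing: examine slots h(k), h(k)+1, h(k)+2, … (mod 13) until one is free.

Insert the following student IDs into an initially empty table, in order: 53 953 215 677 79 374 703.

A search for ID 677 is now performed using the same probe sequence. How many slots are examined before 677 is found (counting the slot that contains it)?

53: h=1 -> slot 1
953: h=4 -> slot 4
215: h=7 -> slot 7
677: h=1, probe 1,2 -> slot 2
79: h=1, probe 1,2,3 -> slot 3
374: h=10 -> slot 10
703: h=1, probe 1,2,3,4,5 -> slot 5
Table: [-, 53, 677, 79, 953, 703, -, 215, -, -, 374, -, -]
Lookup 677: h=1, probe 1,2 → found at 2.

2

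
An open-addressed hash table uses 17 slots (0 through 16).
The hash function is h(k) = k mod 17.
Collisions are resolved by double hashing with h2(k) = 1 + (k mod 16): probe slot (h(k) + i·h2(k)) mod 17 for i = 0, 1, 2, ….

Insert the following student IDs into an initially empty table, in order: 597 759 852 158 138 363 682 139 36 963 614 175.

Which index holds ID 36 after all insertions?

12

597 hashes to 2; slot 2 is free => place at 2.
759 hashes to 11; slot 11 is free => place at 11.
852 hashes to 2, h2=5; 2 taken => place at 7.
158 hashes to 5; slot 5 is free => place at 5.
138 hashes to 2, h2=11; 2 taken => place at 13.
363 hashes to 6; slot 6 is free => place at 6.
682 hashes to 2, h2=11; 2,13,7 taken => place at 1.
139 hashes to 3; slot 3 is free => place at 3.
36 hashes to 2, h2=5; 2,7 taken => place at 12.
963 hashes to 11, h2=4; 11 taken => place at 15.
614 hashes to 2, h2=7; 2 taken => place at 9.
175 hashes to 5, h2=16; 5 taken => place at 4.
Table: [_, 682, 597, 139, 175, 158, 363, 852, _, 614, _, 759, 36, 138, _, 963, _]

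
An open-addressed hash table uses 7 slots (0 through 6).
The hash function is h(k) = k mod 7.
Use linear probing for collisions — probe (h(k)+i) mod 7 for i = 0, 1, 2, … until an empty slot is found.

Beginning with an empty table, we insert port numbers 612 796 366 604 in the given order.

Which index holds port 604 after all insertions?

4

Insert 612: h=3, slot 3 empty => index 3.
Insert 796: h=5, slot 5 empty => index 5.
Insert 366: h=2, slot 2 empty => index 2.
Insert 604: h=2, slots 2,3 occupied => index 4.
Table: [-, -, 366, 612, 604, 796, -]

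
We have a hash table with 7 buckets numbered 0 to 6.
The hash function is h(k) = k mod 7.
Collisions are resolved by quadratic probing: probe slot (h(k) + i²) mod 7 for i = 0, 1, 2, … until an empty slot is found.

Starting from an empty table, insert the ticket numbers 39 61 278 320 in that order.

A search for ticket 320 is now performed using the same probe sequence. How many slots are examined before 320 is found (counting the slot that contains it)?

3

39: h=4 => slot 4
61: h=5 => slot 5
278: h=5, probe 5,6 => slot 6
320: h=5, probe 5,6,2 => slot 2
Table: [∅, ∅, 320, ∅, 39, 61, 278]
Lookup 320: h=5, probe 5,6,2 → found at 2.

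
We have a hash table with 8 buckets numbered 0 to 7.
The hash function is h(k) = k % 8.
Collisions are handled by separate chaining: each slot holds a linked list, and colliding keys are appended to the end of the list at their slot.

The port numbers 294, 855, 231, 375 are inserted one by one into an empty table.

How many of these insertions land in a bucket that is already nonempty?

294 -> bucket 6
855 -> bucket 7
231 -> bucket 7 (collision)
375 -> bucket 7 (collision)
Final buckets:
0: ∅
1: ∅
2: ∅
3: ∅
4: ∅
5: ∅
6: 294
7: 855 -> 231 -> 375

2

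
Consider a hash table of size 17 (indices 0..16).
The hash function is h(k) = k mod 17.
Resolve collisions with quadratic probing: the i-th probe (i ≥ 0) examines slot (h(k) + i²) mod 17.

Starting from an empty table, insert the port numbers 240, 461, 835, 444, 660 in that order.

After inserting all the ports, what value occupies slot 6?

835

240 hashes to 2; slot 2 is free => place at 2.
461 hashes to 2; 2 taken => place at 3.
835 hashes to 2; 2,3 taken => place at 6.
444 hashes to 2; 2,3,6 taken => place at 11.
660 hashes to 14; slot 14 is free => place at 14.
Table: [∅, ∅, 240, 461, ∅, ∅, 835, ∅, ∅, ∅, ∅, 444, ∅, ∅, 660, ∅, ∅]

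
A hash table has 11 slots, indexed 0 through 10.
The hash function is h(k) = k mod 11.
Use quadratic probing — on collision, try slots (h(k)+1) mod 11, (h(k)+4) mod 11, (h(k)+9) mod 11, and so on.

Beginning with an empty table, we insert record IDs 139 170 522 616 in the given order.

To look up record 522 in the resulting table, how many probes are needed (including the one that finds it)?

139: h=7 => slot 7
170: h=5 => slot 5
522: h=5, probe 5,6 => slot 6
616: h=0 => slot 0
Table: [616, ∅, ∅, ∅, ∅, 170, 522, 139, ∅, ∅, ∅]
Lookup 522: h=5, probe 5,6 → found at 6.

2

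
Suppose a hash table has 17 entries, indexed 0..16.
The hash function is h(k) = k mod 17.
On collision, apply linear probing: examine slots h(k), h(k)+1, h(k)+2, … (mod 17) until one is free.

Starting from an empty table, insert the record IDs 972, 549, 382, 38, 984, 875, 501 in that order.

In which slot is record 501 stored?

972 hashes to 3; slot 3 is free -> place at 3.
549 hashes to 5; slot 5 is free -> place at 5.
382 hashes to 8; slot 8 is free -> place at 8.
38 hashes to 4; slot 4 is free -> place at 4.
984 hashes to 15; slot 15 is free -> place at 15.
875 hashes to 8; 8 taken -> place at 9.
501 hashes to 8; 8,9 taken -> place at 10.
Table: [—, —, —, 972, 38, 549, —, —, 382, 875, 501, —, —, —, —, 984, —]

10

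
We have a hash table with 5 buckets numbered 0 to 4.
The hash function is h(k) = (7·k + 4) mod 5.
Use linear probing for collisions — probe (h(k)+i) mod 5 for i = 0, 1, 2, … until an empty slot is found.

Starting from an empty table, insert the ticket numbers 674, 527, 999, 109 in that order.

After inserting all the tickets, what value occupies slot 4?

Insert 674: h=2, slot 2 empty → index 2.
Insert 527: h=3, slot 3 empty → index 3.
Insert 999: h=2, slots 2,3 occupied → index 4.
Insert 109: h=2, slots 2,3,4 occupied → index 0.
Table: [109, ∅, 674, 527, 999]

999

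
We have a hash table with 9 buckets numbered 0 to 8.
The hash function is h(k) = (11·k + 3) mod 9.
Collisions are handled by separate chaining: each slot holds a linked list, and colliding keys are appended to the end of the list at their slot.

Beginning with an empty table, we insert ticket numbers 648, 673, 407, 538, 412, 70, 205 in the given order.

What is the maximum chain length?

Insert 648: h=3, bucket 3 empty -> new chain.
Insert 673: h=8, bucket 8 empty -> new chain.
Insert 407: h=7, bucket 7 empty -> new chain.
Insert 538: h=8, bucket 8 nonempty -> append to chain.
Insert 412: h=8, bucket 8 nonempty -> append to chain.
Insert 70: h=8, bucket 8 nonempty -> append to chain.
Insert 205: h=8, bucket 8 nonempty -> append to chain.
Final buckets:
0: —
1: —
2: —
3: 648
4: —
5: —
6: —
7: 407
8: 673 -> 538 -> 412 -> 70 -> 205

5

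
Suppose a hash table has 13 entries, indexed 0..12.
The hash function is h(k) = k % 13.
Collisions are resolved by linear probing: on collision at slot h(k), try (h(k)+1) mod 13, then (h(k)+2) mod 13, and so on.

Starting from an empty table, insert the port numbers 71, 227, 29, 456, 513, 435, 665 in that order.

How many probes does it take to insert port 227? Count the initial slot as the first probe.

71 hashes to 6; slot 6 is free -> place at 6.
227 hashes to 6; 6 taken -> place at 7.
29 hashes to 3; slot 3 is free -> place at 3.
456 hashes to 1; slot 1 is free -> place at 1.
513 hashes to 6; 6,7 taken -> place at 8.
435 hashes to 6; 6,7,8 taken -> place at 9.
665 hashes to 2; slot 2 is free -> place at 2.
Table: [., 456, 665, 29, ., ., 71, 227, 513, 435, ., ., .]

2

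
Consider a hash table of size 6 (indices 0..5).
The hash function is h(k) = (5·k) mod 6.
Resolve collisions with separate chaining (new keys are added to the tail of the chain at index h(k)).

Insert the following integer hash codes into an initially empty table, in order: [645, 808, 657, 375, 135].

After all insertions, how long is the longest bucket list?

4

Insert 645: h=3, bucket 3 empty → new chain.
Insert 808: h=2, bucket 2 empty → new chain.
Insert 657: h=3, bucket 3 nonempty → append to chain.
Insert 375: h=3, bucket 3 nonempty → append to chain.
Insert 135: h=3, bucket 3 nonempty → append to chain.
Final buckets:
0: -
1: -
2: 808
3: 645 -> 657 -> 375 -> 135
4: -
5: -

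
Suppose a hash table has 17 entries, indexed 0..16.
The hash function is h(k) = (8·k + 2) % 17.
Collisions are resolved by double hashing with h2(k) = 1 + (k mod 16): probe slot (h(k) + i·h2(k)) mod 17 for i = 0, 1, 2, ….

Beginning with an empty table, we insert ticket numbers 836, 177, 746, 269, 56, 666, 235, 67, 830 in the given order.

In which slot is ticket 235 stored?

836 hashes to 9; slot 9 is free => place at 9.
177 hashes to 7; slot 7 is free => place at 7.
746 hashes to 3; slot 3 is free => place at 3.
269 hashes to 12; slot 12 is free => place at 12.
56 hashes to 8; slot 8 is free => place at 8.
666 hashes to 9, h2=11; 9,3 taken => place at 14.
235 hashes to 12, h2=12; 12,7 taken => place at 2.
67 hashes to 11; slot 11 is free => place at 11.
830 hashes to 12, h2=15; 12 taken => place at 10.
Table: [-, -, 235, 746, -, -, -, 177, 56, 836, 830, 67, 269, -, 666, -, -]

2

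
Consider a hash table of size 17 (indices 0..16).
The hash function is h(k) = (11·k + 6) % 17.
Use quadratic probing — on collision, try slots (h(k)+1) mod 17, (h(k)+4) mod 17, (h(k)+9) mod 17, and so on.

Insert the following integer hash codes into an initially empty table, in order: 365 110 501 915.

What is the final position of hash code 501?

13

365: h=9 → slot 9
110: h=9, probe 9,10 → slot 10
501: h=9, probe 9,10,13 → slot 13
915: h=7 → slot 7
Table: [., ., ., ., ., ., ., 915, ., 365, 110, ., ., 501, ., ., .]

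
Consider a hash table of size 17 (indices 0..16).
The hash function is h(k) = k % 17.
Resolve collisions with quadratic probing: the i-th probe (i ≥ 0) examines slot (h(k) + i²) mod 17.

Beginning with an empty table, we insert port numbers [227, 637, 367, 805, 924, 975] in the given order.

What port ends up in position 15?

924

227 hashes to 6; slot 6 is free → place at 6.
637 hashes to 8; slot 8 is free → place at 8.
367 hashes to 10; slot 10 is free → place at 10.
805 hashes to 6; 6 taken → place at 7.
924 hashes to 6; 6,7,10 taken → place at 15.
975 hashes to 6; 6,7,10,15 taken → place at 5.
Table: [., ., ., ., ., 975, 227, 805, 637, ., 367, ., ., ., ., 924, .]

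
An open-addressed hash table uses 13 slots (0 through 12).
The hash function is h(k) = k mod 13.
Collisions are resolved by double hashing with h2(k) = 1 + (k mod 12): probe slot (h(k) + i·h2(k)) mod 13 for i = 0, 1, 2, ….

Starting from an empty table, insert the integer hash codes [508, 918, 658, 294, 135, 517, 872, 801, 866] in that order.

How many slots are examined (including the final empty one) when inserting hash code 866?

4

Insert 508: h=1, slot 1 empty => index 1.
Insert 918: h=8, slot 8 empty => index 8.
Insert 658: h=8, h2=11, slot 8 occupied => index 6.
Insert 294: h=8, h2=7, slot 8 occupied => index 2.
Insert 135: h=5, slot 5 empty => index 5.
Insert 517: h=10, slot 10 empty => index 10.
Insert 872: h=1, h2=9, slots 1,10,6,2 occupied => index 11.
Insert 801: h=8, h2=10, slots 8,5,2 occupied => index 12.
Insert 866: h=8, h2=3, slots 8,11,1 occupied => index 4.
Table: [-, 508, 294, -, 866, 135, 658, -, 918, -, 517, 872, 801]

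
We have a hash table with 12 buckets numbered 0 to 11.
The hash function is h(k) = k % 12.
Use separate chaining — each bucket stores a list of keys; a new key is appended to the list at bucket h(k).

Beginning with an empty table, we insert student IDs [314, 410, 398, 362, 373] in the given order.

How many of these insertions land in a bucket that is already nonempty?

Insert 314: h=2, bucket 2 empty → new chain.
Insert 410: h=2, bucket 2 nonempty → append to chain.
Insert 398: h=2, bucket 2 nonempty → append to chain.
Insert 362: h=2, bucket 2 nonempty → append to chain.
Insert 373: h=1, bucket 1 empty → new chain.
Final buckets:
0: —
1: 373
2: 314 -> 410 -> 398 -> 362
3: —
4: —
5: —
6: —
7: —
8: —
9: —
10: —
11: —

3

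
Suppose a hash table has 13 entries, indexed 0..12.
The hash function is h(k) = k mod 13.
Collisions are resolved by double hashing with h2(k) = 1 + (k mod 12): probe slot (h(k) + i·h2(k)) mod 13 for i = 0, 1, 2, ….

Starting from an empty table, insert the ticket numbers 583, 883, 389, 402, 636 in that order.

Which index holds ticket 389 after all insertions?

5

Insert 583: h=11, slot 11 empty -> index 11.
Insert 883: h=12, slot 12 empty -> index 12.
Insert 389: h=12, h2=6, slot 12 occupied -> index 5.
Insert 402: h=12, h2=7, slot 12 occupied -> index 6.
Insert 636: h=12, h2=1, slot 12 occupied -> index 0.
Table: [636, ∅, ∅, ∅, ∅, 389, 402, ∅, ∅, ∅, ∅, 583, 883]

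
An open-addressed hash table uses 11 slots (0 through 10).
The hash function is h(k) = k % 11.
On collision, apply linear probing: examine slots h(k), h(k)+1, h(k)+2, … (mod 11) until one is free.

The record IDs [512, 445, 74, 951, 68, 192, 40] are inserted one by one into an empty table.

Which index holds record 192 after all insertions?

9

Insert 512: h=6, slot 6 empty -> index 6.
Insert 445: h=5, slot 5 empty -> index 5.
Insert 74: h=8, slot 8 empty -> index 8.
Insert 951: h=5, slots 5,6 occupied -> index 7.
Insert 68: h=2, slot 2 empty -> index 2.
Insert 192: h=5, slots 5,6,7,8 occupied -> index 9.
Insert 40: h=7, slots 7,8,9 occupied -> index 10.
Table: [-, -, 68, -, -, 445, 512, 951, 74, 192, 40]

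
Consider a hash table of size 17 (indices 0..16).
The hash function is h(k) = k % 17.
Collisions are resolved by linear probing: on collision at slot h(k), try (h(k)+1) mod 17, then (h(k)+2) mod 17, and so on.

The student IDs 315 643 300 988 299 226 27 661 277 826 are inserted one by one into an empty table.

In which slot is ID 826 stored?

Insert 315: h=9, slot 9 empty → index 9.
Insert 643: h=14, slot 14 empty → index 14.
Insert 300: h=11, slot 11 empty → index 11.
Insert 988: h=2, slot 2 empty → index 2.
Insert 299: h=10, slot 10 empty → index 10.
Insert 226: h=5, slot 5 empty → index 5.
Insert 27: h=10, slots 10,11 occupied → index 12.
Insert 661: h=15, slot 15 empty → index 15.
Insert 277: h=5, slot 5 occupied → index 6.
Insert 826: h=10, slots 10,11,12 occupied → index 13.
Table: [., ., 988, ., ., 226, 277, ., ., 315, 299, 300, 27, 826, 643, 661, .]

13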